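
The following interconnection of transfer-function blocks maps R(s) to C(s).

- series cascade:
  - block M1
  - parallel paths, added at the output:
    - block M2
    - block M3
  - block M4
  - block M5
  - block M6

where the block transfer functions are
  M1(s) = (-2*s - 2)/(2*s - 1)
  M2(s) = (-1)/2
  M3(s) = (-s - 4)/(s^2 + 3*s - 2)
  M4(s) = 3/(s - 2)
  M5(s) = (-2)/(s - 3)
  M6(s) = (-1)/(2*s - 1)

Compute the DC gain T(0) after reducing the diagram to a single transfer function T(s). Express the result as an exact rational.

The answer is -3.

Reasoning:
Step 1 - reduce the parallel group M2, M3 -> (-s^2 - 5*s - 6)/(2*s^2 + 6*s - 4)
Step 2 - cascade M1, (M2+M3), M4, M5, M6 -> (6*s^3 + 36*s^2 + 66*s + 36)/(4*s^6 - 12*s^5 - 35*s^4 + 154*s^3 - 171*s^2 + 76*s - 12)
The step-2 result is T(s). Setting s = 0: T(0) = 36/(-12) = -3.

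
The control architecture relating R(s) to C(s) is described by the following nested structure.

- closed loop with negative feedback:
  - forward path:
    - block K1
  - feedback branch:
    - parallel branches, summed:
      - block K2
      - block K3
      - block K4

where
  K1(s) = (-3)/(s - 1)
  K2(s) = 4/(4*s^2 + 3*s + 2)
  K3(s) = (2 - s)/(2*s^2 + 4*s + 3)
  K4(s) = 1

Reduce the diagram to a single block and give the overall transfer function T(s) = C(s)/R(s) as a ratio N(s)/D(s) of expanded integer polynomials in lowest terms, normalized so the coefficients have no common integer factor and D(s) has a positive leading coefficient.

Step 1. reduce the parallel group K2, K3, K4 = (8*s^4 + 18*s^3 + 41*s^2 + 37*s + 22)/(8*s^4 + 22*s^3 + 28*s^2 + 17*s + 6)
Step 2. collapse the loop (K1 forward, (K2+K3+K4) return): this yields T(s), and no further normalization is needed

Answer: (-24*s^4 - 66*s^3 - 84*s^2 - 51*s - 18)/(8*s^5 - 10*s^4 - 48*s^3 - 134*s^2 - 122*s - 72)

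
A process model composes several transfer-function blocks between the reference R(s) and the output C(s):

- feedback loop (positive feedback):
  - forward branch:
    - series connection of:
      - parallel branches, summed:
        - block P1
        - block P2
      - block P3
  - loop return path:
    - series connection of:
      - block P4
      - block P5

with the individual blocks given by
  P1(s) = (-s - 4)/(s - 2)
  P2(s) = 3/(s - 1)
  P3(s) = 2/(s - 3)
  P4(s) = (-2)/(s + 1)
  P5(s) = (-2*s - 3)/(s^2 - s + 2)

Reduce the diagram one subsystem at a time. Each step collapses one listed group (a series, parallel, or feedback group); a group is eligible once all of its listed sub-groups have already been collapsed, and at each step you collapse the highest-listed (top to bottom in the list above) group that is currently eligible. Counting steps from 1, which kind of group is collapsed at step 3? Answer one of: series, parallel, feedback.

Reducing step by step:

[1] sum the parallel branches P1, P2
[2] combine (P1+P2), P3 in series
[3] cascade P4, P5
[4] apply the feedback formula to ((P1+P2)*P3), (P4*P5)
At step 3 the group reduced is series.

Answer: series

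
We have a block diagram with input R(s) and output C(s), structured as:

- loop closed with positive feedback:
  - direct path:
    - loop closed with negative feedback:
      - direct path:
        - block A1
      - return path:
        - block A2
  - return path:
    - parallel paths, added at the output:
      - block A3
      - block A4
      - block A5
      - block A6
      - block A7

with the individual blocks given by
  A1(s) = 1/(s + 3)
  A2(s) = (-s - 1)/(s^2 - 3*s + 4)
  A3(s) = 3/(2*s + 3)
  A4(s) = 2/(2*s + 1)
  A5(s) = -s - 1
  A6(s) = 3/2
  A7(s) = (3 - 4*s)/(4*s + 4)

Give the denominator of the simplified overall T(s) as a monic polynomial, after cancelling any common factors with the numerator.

(1) apply the feedback formula to A1, A2 -> (s^2 - 3*s + 4)/(s^3 - 6*s + 11)
(2) reduce the parallel group A3, A4, A5, A6, A7 -> (-16*s^4 - 56*s^3 + 98*s + 51)/(16*s^3 + 48*s^2 + 44*s + 12)
(3) apply the feedback formula to [A1/(1+A1*A2)], (A3+A4+A5+A6+A7) -> (16*s^5 - 36*s^3 + 72*s^2 + 140*s + 48)/(32*s^6 + 56*s^5 - 156*s^4 + 26*s^3 + 507*s^2 + 173*s - 72)
The result of step 3 is T(s) in lowest terms. Its denominator has leading coefficient 32; dividing the denominator through by 32 makes it monic.

Answer: s^6 + 7*s^5/4 - 39*s^4/8 + 13*s^3/16 + 507*s^2/32 + 173*s/32 - 9/4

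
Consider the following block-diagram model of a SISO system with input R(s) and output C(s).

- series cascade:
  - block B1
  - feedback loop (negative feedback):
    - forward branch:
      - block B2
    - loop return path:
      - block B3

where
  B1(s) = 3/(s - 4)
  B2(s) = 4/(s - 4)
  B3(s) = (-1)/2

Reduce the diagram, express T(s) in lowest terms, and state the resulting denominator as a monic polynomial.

Answer: s^2 - 10*s + 24

Working:
Step 1 - apply the feedback formula to B2, B3, giving 4/(s - 6)
Step 2 - multiply B1, [B2/(1+B2*B3)] (series), giving 12/(s^2 - 10*s + 24)
That last expression is T(s), already simplified, and its denominator is already monic.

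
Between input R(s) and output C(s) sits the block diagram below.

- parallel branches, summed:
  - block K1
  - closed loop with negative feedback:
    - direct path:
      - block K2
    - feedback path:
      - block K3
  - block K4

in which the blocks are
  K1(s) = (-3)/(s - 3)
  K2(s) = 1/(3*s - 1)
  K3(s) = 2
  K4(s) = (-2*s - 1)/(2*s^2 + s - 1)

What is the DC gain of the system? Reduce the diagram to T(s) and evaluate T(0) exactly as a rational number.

Answer: 3

Working:
1. feedback reduction of K2, K3, giving 1/(3*s + 1)
2. sum the parallel branches K1, [K2/(1+K2*K3)], K4, giving (-22*s^3 - 7*s^2 + 16*s + 9)/(6*s^4 - 13*s^3 - 17*s^2 + 5*s + 3)
The step-2 result is T(s). Setting s = 0: T(0) = 9/3 = 3.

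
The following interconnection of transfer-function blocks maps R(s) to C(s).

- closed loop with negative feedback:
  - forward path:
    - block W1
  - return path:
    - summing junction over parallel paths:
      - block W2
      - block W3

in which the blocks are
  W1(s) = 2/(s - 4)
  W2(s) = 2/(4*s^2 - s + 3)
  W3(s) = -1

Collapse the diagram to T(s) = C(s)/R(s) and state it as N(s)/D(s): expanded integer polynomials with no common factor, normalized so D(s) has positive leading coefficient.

First reduce the diagram to T(s).

[1] add W2, W3 (parallel) gives (-4*s^2 + s - 1)/(4*s^2 - s + 3)
[2] close the feedback loop around W1, (W2+W3): this yields T(s), and no further normalization is needed

Answer: (8*s^2 - 2*s + 6)/(4*s^3 - 25*s^2 + 9*s - 14)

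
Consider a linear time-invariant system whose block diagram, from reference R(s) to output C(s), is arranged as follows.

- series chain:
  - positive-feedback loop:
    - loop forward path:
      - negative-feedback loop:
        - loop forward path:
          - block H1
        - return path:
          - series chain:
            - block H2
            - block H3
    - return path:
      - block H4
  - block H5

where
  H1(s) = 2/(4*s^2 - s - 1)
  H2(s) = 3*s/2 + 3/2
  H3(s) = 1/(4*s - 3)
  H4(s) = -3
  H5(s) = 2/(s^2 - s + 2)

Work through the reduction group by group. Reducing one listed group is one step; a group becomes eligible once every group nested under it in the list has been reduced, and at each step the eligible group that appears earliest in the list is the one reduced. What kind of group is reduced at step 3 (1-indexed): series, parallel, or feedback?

Step 1. multiply H2, H3 (series)
Step 2. reduce the feedback loop with forward H1 and return (H2*H3)
Step 3. collapse the loop ([H1/(1+H1*(H2*H3))] forward, H4 return)
Step 4. cascade [[H1/(1+H1*(H2*H3))]/(1-[H1/(1+H1*(H2*H3))]*H4)], H5
Step 3: feedback.

Therefore the answer is feedback.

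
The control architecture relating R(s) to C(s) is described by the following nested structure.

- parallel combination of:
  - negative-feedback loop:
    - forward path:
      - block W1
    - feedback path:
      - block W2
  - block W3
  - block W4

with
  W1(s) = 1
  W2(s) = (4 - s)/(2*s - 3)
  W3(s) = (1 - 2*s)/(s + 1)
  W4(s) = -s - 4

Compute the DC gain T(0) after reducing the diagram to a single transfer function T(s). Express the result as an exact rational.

Step 1 - reduce the feedback loop with forward W1 and return W2 = (2*s - 3)/(s + 1)
Step 2 - add [W1/(1+W1*W2)], W3, W4 (parallel) = (-s^2 - 5*s - 6)/(s + 1)
Step 2 gives the overall T(s). Then T(0) = -6/1 = -6.

Therefore the answer is -6.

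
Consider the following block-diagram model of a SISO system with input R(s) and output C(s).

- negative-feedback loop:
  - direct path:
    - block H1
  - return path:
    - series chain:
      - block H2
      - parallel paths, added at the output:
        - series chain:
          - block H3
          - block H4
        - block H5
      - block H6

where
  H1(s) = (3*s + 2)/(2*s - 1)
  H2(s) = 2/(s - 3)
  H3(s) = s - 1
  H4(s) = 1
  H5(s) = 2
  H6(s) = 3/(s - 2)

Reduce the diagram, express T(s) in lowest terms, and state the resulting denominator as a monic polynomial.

1. combine H3, H4 in series gives s - 1
2. parallel reduction of (H3*H4), H5 gives s + 1
3. reduce the series chain H2, ((H3*H4)+H5), H6 gives (6*s + 6)/(s^2 - 5*s + 6)
4. collapse the loop (H1 forward, (H2*((H3*H4)+H5)*H6) return) gives (3*s^3 - 13*s^2 + 8*s + 12)/(2*s^3 + 7*s^2 + 47*s + 6)
Step 4 gives the fully reduced T(s), with no common factor left to cancel. The denominator's leading coefficient is 2, so divide each of its coefficients by 2 to get the monic form.

Hence the answer: s^3 + 7*s^2/2 + 47*s/2 + 3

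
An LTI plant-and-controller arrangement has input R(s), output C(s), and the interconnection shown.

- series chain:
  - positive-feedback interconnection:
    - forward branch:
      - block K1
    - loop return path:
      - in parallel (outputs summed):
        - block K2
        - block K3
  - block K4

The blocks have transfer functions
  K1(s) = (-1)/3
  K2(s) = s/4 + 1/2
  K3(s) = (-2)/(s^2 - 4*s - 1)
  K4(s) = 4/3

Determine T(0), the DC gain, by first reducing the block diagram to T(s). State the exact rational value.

[1] sum the parallel branches K2, K3: (s^3 - 2*s^2 - 9*s - 10)/(4*s^2 - 16*s - 4)
[2] feedback reduction of K1, (K2+K3): (-4*s^2 + 16*s + 4)/(s^3 + 10*s^2 - 57*s - 22)
[3] cascade [K1/(1-K1*(K2+K3))], K4: (-16*s^2 + 64*s + 16)/(3*s^3 + 30*s^2 - 171*s - 66)
That last expression is T(s); at s = 0 only the constant terms survive, so T(0) = 16/(-66) = -8/33.

Therefore the answer is -8/33.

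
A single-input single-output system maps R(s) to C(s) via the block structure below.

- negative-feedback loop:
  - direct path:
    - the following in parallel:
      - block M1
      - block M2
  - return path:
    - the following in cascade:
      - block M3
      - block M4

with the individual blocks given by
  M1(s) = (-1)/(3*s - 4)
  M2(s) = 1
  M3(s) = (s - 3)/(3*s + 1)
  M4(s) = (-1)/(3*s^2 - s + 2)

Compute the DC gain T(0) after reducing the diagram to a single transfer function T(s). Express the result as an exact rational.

1. reduce the parallel group M1, M2 = (3*s - 5)/(3*s - 4)
2. reduce the series chain M3, M4 = (3 - s)/(9*s^3 + 5*s + 2)
3. close the feedback loop around (M1+M2), (M3*M4) = (27*s^4 - 45*s^3 + 15*s^2 - 19*s - 10)/(27*s^4 - 36*s^3 + 12*s^2 - 23)
That last expression is T(s); at s = 0 only the constant terms survive, so T(0) = -10/(-23) = 10/23.

Answer: 10/23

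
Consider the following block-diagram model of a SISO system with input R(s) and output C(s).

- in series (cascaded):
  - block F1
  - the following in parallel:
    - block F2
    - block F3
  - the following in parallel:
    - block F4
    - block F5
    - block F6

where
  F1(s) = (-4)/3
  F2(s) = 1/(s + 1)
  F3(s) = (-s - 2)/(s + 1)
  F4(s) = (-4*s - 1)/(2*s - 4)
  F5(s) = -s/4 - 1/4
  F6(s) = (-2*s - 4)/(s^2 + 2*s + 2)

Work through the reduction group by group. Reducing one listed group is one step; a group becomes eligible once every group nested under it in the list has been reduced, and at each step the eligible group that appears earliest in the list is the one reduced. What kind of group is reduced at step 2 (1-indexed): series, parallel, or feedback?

Reducing step by step:

Step 1. parallel reduction of F2, F3
Step 2. sum the parallel branches F4, F5, F6
Step 3. series reduction of F1, (F2+F3), (F4+F5+F6)
Step 2: parallel.

Answer: parallel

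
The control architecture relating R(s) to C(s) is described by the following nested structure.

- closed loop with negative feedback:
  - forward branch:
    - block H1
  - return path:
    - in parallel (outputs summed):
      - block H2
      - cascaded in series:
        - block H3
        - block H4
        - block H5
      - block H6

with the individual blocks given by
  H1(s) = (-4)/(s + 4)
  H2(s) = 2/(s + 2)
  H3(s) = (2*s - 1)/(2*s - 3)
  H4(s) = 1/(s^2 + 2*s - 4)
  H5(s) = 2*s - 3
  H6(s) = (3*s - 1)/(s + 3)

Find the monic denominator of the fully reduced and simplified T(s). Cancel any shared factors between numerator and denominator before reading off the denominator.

Reducing step by step:

(1) combine H3, H4, H5 in series -> (2*s - 1)/(s^2 + 2*s - 4)
(2) sum the parallel branches H2, (H3*H4*H5), H6 -> (3*s^4 + 15*s^3 + 15*s^2 - 13*s - 22)/(s^4 + 7*s^3 + 12*s^2 - 8*s - 24)
(3) feedback reduction of H1, (H2+(H3*H4*H5)+H6) -> (-4*s^4 - 28*s^3 - 48*s^2 + 32*s + 96)/(s^5 - s^4 - 20*s^3 - 20*s^2 - 4*s - 8)
Step 3 gives the fully reduced T(s), with no common factor left to cancel. The denominator is already monic (leading coefficient 1).

Answer: s^5 - s^4 - 20*s^3 - 20*s^2 - 4*s - 8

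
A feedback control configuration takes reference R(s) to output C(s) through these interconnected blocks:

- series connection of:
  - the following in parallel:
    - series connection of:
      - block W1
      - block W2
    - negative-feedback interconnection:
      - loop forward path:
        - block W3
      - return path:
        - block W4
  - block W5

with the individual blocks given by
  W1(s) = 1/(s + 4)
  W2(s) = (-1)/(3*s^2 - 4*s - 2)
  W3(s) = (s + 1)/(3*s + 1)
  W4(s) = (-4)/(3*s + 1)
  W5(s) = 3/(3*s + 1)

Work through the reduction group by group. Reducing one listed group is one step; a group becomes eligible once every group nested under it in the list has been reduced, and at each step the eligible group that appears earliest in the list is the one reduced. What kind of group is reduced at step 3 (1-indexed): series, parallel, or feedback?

1. cascade W1, W2
2. feedback reduction of W3, W4
3. sum the parallel branches (W1*W2), [W3/(1+W3*W4)]
4. combine ((W1*W2)+[W3/(1+W3*W4)]), W5 in series
So the answer for step 3 is parallel.

Therefore the answer is parallel.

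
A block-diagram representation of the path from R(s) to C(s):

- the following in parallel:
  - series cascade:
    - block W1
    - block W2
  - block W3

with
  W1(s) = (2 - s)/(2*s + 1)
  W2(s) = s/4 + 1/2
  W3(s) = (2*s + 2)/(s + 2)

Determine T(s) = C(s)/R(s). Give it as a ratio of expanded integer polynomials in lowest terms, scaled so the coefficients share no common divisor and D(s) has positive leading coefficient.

Reducing step by step:

Step 1. reduce the series chain W1, W2 -> (4 - s^2)/(8*s + 4)
Step 2. parallel reduction of (W1*W2), W3 - this is the overall T(s), already in the required normalized form

Answer: (-s^3 + 14*s^2 + 28*s + 16)/(8*s^2 + 20*s + 8)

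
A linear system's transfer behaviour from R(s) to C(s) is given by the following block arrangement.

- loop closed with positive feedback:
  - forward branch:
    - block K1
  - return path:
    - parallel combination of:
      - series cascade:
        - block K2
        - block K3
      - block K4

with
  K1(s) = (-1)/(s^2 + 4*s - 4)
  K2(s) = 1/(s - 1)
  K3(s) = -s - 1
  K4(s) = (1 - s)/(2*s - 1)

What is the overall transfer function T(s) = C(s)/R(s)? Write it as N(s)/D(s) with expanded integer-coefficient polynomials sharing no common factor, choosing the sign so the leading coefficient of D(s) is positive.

1. series reduction of K2, K3 gives (-s - 1)/(s - 1)
2. sum the parallel branches (K2*K3), K4 gives (-3*s^2 + s)/(2*s^2 - 3*s + 1)
3. close the feedback loop around K1, ((K2*K3)+K4), giving the overall T(s)

Answer: (-2*s^2 + 3*s - 1)/(2*s^4 + 5*s^3 - 22*s^2 + 17*s - 4)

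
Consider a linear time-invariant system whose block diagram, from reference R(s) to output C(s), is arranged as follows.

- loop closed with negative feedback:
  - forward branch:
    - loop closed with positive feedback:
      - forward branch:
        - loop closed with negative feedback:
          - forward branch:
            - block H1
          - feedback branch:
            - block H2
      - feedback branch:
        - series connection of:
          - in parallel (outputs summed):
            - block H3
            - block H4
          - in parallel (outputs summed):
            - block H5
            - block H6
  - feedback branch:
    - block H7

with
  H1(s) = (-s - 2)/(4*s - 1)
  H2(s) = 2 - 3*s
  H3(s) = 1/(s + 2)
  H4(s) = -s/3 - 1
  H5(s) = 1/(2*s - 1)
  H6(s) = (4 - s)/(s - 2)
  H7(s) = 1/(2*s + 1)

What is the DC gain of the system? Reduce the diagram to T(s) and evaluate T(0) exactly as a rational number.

[1] apply the feedback formula to H1, H2: (-s - 2)/(3*s^2 + 8*s - 5)
[2] parallel reduction of H3, H4: (-s^2 - 5*s - 3)/(3*s + 6)
[3] sum the parallel branches H5, H6: (-2*s^2 + 10*s - 6)/(2*s^2 - 5*s + 2)
[4] series reduction of (H3+H4), (H5+H6): (2*s^4 - 38*s^2 + 18)/(6*s^3 - 3*s^2 - 24*s + 12)
[5] feedback reduction of [H1/(1+H1*H2)], ((H3+H4)*(H5+H6)): (-6*s^3 + 3*s^2 + 24*s - 12)/(20*s^4 + 3*s^3 - 170*s^2 + 123*s - 12)
[6] collapse the loop ([[H1/(1+H1*H2)]/(1-[H1/(1+H1*H2)]*((H3+H4)*(H5+H6)))] forward, H7 return): (-12*s^4 + 51*s^2 - 12)/(40*s^5 + 26*s^4 - 343*s^3 + 79*s^2 + 123*s - 24)
DC gain: substitute s = 0 into T(s) from step 6: T(0) = -12/(-24) = 1/2.

Answer: 1/2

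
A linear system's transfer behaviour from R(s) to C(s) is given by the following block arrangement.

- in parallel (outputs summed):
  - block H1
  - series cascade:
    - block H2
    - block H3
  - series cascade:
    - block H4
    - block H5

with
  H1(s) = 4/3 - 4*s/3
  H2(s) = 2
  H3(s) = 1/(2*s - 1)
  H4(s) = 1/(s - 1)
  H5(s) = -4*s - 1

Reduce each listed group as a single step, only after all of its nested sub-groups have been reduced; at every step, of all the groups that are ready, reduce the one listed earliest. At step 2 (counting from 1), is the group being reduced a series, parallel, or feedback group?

[1] series reduction of H2, H3
[2] combine H4, H5 in series
[3] sum the parallel branches H1, (H2*H3), (H4*H5)
Step 2 collapses a series group.

Hence the answer: series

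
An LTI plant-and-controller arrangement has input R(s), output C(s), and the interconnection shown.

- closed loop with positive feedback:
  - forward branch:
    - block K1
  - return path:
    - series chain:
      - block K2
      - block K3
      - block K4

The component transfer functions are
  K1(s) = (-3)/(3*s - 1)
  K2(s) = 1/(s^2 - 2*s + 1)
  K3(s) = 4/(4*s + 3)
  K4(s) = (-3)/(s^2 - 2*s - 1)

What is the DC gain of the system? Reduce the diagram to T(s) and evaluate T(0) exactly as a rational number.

1. series reduction of K2, K3, K4 = (-12)/(4*s^5 - 13*s^4 + 4*s^3 + 12*s^2 - 4*s - 3)
2. apply the feedback formula to K1, (K2*K3*K4) = (-12*s^5 + 39*s^4 - 12*s^3 - 36*s^2 + 12*s + 9)/(12*s^6 - 43*s^5 + 25*s^4 + 32*s^3 - 24*s^2 - 5*s - 33)
The step-2 result is T(s). Setting s = 0: T(0) = 9/(-33) = -3/11.

Answer: -3/11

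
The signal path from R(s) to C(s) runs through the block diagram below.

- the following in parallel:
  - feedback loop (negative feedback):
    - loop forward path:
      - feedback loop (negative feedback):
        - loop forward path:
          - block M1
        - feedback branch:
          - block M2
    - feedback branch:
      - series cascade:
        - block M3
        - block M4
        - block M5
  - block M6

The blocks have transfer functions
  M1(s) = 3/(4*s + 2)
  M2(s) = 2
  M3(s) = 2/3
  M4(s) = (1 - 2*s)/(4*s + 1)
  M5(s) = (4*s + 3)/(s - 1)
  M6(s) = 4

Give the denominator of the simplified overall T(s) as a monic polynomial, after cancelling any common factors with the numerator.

[1] close the feedback loop around M1, M2 = 3/(4*s + 8)
[2] cascade M3, M4, M5 = (-16*s^2 - 4*s + 6)/(12*s^2 - 9*s - 3)
[3] reduce the feedback loop with forward [M1/(1+M1*M2)] and return (M3*M4*M5) = (12*s^2 - 9*s - 3)/(16*s^3 + 4*s^2 - 32*s - 2)
[4] sum the parallel branches [[M1/(1+M1*M2)]/(1+[M1/(1+M1*M2)]*(M3*M4*M5))], M6 = (64*s^3 + 28*s^2 - 137*s - 11)/(16*s^3 + 4*s^2 - 32*s - 2)
Step 4 gives the fully reduced T(s), with no common factor left to cancel. The denominator's leading coefficient is 16, so divide each of its coefficients by 16 to get the monic form.

Therefore the answer is s^3 + s^2/4 - 2*s - 1/8.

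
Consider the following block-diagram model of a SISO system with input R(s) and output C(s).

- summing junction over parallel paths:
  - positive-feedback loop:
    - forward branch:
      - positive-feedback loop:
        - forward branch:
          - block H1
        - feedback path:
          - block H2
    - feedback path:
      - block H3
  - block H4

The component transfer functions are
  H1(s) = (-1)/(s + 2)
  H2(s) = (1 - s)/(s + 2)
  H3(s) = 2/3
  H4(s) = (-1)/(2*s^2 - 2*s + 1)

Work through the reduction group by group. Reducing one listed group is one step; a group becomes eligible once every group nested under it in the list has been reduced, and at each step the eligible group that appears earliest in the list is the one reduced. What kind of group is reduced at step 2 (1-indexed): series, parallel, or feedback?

Answer: feedback

Working:
(1) reduce the feedback loop with forward H1 and return H2
(2) reduce the feedback loop with forward [H1/(1-H1*H2)] and return H3
(3) parallel reduction of [[H1/(1-H1*H2)]/(1-[H1/(1-H1*H2)]*H3)], H4
The group at step 2 is a feedback group.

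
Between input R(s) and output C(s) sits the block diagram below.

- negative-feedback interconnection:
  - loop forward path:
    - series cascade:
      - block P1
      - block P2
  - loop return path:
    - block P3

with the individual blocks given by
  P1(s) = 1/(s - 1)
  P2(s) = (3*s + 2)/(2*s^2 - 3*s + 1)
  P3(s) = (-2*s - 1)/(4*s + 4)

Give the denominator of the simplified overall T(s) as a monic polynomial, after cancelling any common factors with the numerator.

Reducing step by step:

Step 1 - cascade P1, P2 -> (3*s + 2)/(2*s^3 - 5*s^2 + 4*s - 1)
Step 2 - feedback reduction of (P1*P2), P3 -> (12*s^2 + 20*s + 8)/(8*s^4 - 12*s^3 - 10*s^2 + 5*s - 6)
The result of step 2 is T(s) in lowest terms. Its denominator has leading coefficient 8; dividing the denominator through by 8 makes it monic.

Answer: s^4 - 3*s^3/2 - 5*s^2/4 + 5*s/8 - 3/4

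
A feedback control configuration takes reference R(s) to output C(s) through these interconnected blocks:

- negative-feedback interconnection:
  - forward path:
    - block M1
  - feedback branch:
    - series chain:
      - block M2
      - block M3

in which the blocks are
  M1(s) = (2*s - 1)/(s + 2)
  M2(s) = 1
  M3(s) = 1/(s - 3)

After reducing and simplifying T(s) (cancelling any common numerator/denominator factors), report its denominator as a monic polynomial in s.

Answer: s^2 + s - 7

Working:
(1) cascade M2, M3 -> 1/(s - 3)
(2) collapse the loop (M1 forward, (M2*M3) return) -> (2*s^2 - 7*s + 3)/(s^2 + s - 7)
T(s) is the step-2 result (common factors already cancelled). Leading coefficient of the denominator: 1, so no rescaling is needed.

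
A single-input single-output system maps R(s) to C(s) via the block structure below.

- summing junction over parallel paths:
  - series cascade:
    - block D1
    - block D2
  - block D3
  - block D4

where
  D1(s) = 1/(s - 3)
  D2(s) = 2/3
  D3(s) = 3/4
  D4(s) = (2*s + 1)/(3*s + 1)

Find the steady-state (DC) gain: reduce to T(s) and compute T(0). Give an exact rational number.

Step 1: combine D1, D2 in series -> 2/(3*s - 9)
Step 2: add (D1*D2), D3, D4 (parallel) -> (51*s^2 - 108*s - 55)/(36*s^2 - 96*s - 36)
That last expression is T(s); at s = 0 only the constant terms survive, so T(0) = -55/(-36) = 55/36.

Answer: 55/36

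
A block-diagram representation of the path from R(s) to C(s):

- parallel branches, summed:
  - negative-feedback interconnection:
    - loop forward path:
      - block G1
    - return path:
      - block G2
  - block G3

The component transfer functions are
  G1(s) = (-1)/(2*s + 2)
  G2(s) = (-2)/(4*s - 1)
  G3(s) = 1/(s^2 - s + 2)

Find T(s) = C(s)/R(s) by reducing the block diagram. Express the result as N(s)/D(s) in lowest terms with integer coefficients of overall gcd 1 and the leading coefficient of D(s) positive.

The answer is (-4*s^3 + 13*s^2 - 3*s + 2)/(8*s^4 - 2*s^3 + 10*s^2 + 12*s).

Reasoning:
Step 1 - collapse the loop (G1 forward, G2 return) gives (1 - 4*s)/(8*s^2 + 6*s)
Step 2 - reduce the parallel group [G1/(1+G1*G2)], G3, which is the overall transfer function T(s) = C(s)/R(s) in lowest terms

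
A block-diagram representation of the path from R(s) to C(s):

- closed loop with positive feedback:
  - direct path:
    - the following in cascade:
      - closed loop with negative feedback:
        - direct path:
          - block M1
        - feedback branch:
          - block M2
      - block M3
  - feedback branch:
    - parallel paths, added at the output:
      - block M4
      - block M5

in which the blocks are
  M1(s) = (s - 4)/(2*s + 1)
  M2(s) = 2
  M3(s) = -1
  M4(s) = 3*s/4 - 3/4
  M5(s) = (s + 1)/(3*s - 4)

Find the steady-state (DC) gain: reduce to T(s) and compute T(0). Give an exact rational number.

Step 1 - reduce the feedback loop with forward M1 and return M2, giving (s - 4)/(4*s - 7)
Step 2 - series reduction of [M1/(1+M1*M2)], M3, giving (4 - s)/(4*s - 7)
Step 3 - reduce the parallel group M4, M5, giving (9*s^2 - 17*s + 16)/(12*s - 16)
Step 4 - apply the feedback formula to ([M1/(1+M1*M2)]*M3), (M4+M5), giving (-12*s^2 + 64*s - 64)/(9*s^3 - 5*s^2 - 64*s + 48)
The step-4 result is T(s). Setting s = 0: T(0) = -64/48 = -4/3.

Answer: -4/3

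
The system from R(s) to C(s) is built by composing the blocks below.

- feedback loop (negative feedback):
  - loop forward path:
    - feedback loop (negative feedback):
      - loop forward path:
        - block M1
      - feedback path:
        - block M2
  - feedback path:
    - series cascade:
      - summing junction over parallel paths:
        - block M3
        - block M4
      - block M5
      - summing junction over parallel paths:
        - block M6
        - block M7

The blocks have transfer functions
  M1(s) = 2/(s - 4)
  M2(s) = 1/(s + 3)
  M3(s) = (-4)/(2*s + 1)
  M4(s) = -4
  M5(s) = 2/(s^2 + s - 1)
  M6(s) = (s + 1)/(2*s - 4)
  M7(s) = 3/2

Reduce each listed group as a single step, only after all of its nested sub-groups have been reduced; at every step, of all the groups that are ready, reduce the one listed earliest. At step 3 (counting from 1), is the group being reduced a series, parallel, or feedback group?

The answer is parallel.

Reasoning:
[1] close the feedback loop around M1, M2
[2] combine M3, M4 in parallel
[3] combine M6, M7 in parallel
[4] combine (M3+M4), M5, (M6+M7) in series
[5] reduce the feedback loop with forward [M1/(1+M1*M2)] and return ((M3+M4)*M5*(M6+M7))
Step 3: parallel.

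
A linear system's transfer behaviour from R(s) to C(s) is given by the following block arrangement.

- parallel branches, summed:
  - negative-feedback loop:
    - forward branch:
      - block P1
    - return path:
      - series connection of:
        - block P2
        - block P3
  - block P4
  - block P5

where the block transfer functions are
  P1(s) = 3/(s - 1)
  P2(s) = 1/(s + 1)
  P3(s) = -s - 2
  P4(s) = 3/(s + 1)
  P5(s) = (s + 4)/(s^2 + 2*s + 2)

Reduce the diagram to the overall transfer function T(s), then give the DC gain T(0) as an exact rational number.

Step 1: cascade P2, P3, giving (-s - 2)/(s + 1)
Step 2: close the feedback loop around P1, (P2*P3), giving (3*s + 3)/(s^2 - 3*s - 7)
Step 3: parallel reduction of [P1/(1+P1*(P2*P3))], P4, P5, giving (7*s^4 + 11*s^3 - 30*s^2 - 89*s - 64)/(s^5 - 12*s^3 - 31*s^2 - 34*s - 14)
That last expression is T(s); at s = 0 only the constant terms survive, so T(0) = -64/(-14) = 32/7.

Hence the answer: 32/7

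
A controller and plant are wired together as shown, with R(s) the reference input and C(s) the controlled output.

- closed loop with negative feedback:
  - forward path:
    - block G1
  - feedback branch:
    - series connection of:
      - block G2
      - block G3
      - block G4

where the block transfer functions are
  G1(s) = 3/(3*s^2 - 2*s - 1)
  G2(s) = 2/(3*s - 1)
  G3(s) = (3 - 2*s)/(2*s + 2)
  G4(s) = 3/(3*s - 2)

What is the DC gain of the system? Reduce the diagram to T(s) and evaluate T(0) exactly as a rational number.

First reduce the diagram to T(s).

(1) reduce the series chain G2, G3, G4: (9 - 6*s)/(9*s^3 - 7*s + 2)
(2) feedback reduction of G1, (G2*G3*G4): (27*s^3 - 21*s + 6)/(27*s^5 - 18*s^4 - 30*s^3 + 20*s^2 - 15*s + 25)
Step 2 gives the overall T(s). Then T(0) = 6/25.

Answer: 6/25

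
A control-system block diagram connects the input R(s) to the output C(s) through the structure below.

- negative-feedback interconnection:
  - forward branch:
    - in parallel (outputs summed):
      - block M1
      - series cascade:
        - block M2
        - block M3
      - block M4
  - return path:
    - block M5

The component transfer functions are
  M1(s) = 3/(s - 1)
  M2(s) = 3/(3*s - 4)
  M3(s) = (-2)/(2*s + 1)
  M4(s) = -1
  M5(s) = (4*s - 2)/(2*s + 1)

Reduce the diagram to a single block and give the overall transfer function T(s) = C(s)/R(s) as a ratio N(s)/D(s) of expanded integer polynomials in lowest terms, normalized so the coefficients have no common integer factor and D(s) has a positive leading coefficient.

Answer: (12*s^4 - 52*s^3 + 15*s^2 + 42*s + 10)/(12*s^4 - 112*s^3 + 155*s^2 - 13*s - 24)

Working:
1. combine M2, M3 in series -> (-6)/(6*s^2 - 5*s - 4)
2. combine M1, (M2*M3), M4 in parallel -> (-6*s^3 + 29*s^2 - 22*s - 10)/(6*s^3 - 11*s^2 + s + 4)
3. reduce the feedback loop with forward (M1+(M2*M3)+M4) and return M5 - this is the overall T(s), already in the required normalized form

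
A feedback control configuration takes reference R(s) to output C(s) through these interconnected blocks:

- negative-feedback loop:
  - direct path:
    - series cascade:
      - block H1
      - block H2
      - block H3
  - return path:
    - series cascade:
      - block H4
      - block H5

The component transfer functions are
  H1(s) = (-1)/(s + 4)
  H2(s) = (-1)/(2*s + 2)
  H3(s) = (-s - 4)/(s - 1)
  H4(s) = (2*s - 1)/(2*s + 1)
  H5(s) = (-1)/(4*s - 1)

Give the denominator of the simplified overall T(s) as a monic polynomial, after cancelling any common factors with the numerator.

The answer is s^4 + s^3/4 - 9*s^2/8 - s/8 + 1/16.

Reasoning:
1. combine H1, H2, H3 in series, giving (-1)/(2*s^2 - 2)
2. combine H4, H5 in series, giving (1 - 2*s)/(8*s^2 + 2*s - 1)
3. collapse the loop ((H1*H2*H3) forward, (H4*H5) return), giving (-8*s^2 - 2*s + 1)/(16*s^4 + 4*s^3 - 18*s^2 - 2*s + 1)
That last expression is T(s), already simplified. Scaling its denominator by 1/16 (the reciprocal of the leading coefficient) yields the monic denominator.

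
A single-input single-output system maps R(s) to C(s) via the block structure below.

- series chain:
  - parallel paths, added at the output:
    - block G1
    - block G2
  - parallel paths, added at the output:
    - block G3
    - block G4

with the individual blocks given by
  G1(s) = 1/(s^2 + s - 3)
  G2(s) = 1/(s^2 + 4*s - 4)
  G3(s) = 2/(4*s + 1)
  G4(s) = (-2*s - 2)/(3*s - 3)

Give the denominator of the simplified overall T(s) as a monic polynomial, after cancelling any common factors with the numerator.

Step 1 - add G1, G2 (parallel); result (2*s^2 + 5*s - 7)/(s^4 + 5*s^3 - 3*s^2 - 16*s + 12)
Step 2 - combine G3, G4 in parallel; result (-8*s^2 - 4*s - 8)/(12*s^2 - 9*s - 3)
Step 3 - series reduction of (G1+G2), (G3+G4); result (-16*s^3 - 64*s^2 - 44*s - 56)/(12*s^5 + 63*s^4 - 21*s^3 - 201*s^2 + 96*s + 36)
That last expression is T(s), already simplified. Scaling its denominator by 1/12 (the reciprocal of the leading coefficient) yields the monic denominator.

Therefore the answer is s^5 + 21*s^4/4 - 7*s^3/4 - 67*s^2/4 + 8*s + 3.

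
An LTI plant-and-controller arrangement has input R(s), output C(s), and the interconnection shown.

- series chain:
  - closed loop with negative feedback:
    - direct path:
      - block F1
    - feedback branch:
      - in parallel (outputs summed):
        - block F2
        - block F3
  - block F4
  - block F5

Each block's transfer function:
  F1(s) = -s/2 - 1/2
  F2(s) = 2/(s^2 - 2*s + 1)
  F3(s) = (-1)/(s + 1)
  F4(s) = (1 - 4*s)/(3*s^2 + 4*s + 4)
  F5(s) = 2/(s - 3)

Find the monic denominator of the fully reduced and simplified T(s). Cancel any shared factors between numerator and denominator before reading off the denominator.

1. parallel reduction of F2, F3, giving (-s^2 + 4*s + 1)/(s^3 - s^2 - s + 1)
2. collapse the loop (F1 forward, (F2+F3) return), giving (-s^3 + s^2 + s - 1)/(3*s^2 - 8*s + 1)
3. cascade [F1/(1+F1*(F2+F3))], F4, F5, giving (8*s^4 - 10*s^3 - 6*s^2 + 10*s - 2)/(9*s^5 - 39*s^4 + 19*s^3 + 23*s^2 + 88*s - 12)
No further cancellation is possible in the step-3 result, so that is T(s). Its denominator becomes monic after dividing by the leading coefficient 9.

Hence the answer: s^5 - 13*s^4/3 + 19*s^3/9 + 23*s^2/9 + 88*s/9 - 4/3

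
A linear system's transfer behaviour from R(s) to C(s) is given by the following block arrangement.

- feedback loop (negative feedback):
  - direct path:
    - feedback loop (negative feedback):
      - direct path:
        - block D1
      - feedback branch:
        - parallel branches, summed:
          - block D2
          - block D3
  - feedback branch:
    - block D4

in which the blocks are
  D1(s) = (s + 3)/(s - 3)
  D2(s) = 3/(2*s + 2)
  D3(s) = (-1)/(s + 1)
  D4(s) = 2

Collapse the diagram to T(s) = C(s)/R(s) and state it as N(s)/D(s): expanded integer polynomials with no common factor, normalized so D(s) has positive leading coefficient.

1. combine D2, D3 in parallel -> 1/(2*s + 2)
2. apply the feedback formula to D1, (D2+D3) -> (2*s^2 + 8*s + 6)/(2*s^2 - 3*s - 3)
3. collapse the loop ([D1/(1+D1*(D2+D3))] forward, D4 return), which is the overall transfer function T(s) = C(s)/R(s) in lowest terms

Hence the answer: (2*s^2 + 8*s + 6)/(6*s^2 + 13*s + 9)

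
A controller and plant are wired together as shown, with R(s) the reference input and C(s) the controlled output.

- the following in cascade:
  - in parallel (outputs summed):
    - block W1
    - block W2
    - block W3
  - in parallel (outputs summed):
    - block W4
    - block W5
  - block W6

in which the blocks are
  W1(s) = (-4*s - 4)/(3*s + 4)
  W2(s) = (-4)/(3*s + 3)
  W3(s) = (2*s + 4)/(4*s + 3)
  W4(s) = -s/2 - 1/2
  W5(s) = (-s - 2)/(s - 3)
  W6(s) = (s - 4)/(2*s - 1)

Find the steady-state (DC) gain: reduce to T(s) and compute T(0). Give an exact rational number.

(1) reduce the parallel group W1, W2, W3; result (-30*s^3 - 102*s^2 - 112*s - 36)/(36*s^3 + 111*s^2 + 111*s + 36)
(2) parallel reduction of W4, W5; result (-s^2 - 1)/(2*s - 6)
(3) cascade (W1+W2+W3), (W4+W5), W6; result (15*s^6 - 9*s^5 - 133*s^4 - 215*s^3 - 220*s^2 - 206*s - 72)/(72*s^5 - 30*s^4 - 447*s^3 - 372*s^2 + 81*s + 108)
Evaluating the step-3 result (the overall T(s)) at s = 0 gives T(0) = -72/108 = -2/3.

Therefore the answer is -2/3.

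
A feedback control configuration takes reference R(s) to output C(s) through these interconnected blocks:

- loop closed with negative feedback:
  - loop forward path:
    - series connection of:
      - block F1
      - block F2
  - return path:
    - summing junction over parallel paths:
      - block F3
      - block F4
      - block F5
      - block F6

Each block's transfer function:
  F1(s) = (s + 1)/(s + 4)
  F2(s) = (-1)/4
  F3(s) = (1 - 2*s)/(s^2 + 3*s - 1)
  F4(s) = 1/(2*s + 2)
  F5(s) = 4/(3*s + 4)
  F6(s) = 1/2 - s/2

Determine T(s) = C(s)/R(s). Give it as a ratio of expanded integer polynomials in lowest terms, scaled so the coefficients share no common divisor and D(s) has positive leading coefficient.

[1] multiply F1, F2 (series); result (-s - 1)/(4*s + 16)
[2] sum the parallel branches F3, F4, F5, F6; result (-3*s^5 - 13*s^4 - 7*s^3 + 40*s^2 + 32*s - 8)/(6*s^4 + 32*s^3 + 44*s^2 + 10*s - 8)
[3] close the feedback loop around (F1*F2), (F3+F4+F5+F6) - this is the overall T(s), already in the required normalized form

Answer: (-6*s^4 - 32*s^3 - 44*s^2 - 10*s + 8)/(3*s^5 + 37*s^4 + 207*s^3 + 448*s^2 + 224*s - 120)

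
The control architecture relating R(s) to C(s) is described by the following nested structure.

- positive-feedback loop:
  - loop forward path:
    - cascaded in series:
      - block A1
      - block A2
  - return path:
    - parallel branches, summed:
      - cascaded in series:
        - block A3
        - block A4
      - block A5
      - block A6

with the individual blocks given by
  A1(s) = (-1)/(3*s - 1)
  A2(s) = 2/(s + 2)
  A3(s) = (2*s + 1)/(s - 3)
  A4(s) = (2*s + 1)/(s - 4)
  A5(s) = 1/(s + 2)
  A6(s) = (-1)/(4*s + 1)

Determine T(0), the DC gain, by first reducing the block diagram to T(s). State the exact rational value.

First reduce the diagram to T(s).

Step 1. combine A1, A2 in series -> (-2)/(3*s^2 + 5*s - 2)
Step 2. series reduction of A3, A4 -> (4*s^2 + 4*s + 1)/(s^2 - 7*s + 12)
Step 3. combine (A3*A4), A5, A6 in parallel -> (16*s^4 + 55*s^3 + 26*s^2 + 60*s - 10)/(4*s^4 - 19*s^3 - 13*s^2 + 94*s + 24)
Step 4. close the feedback loop around (A1*A2), ((A3*A4)+A5+A6) -> (-8*s^4 + 38*s^3 + 26*s^2 - 188*s - 48)/(12*s^6 - 37*s^5 - 110*s^4 + 365*s^3 + 620*s^2 + 52*s - 68)
That last expression is T(s); at s = 0 only the constant terms survive, so T(0) = -48/(-68) = 12/17.

Answer: 12/17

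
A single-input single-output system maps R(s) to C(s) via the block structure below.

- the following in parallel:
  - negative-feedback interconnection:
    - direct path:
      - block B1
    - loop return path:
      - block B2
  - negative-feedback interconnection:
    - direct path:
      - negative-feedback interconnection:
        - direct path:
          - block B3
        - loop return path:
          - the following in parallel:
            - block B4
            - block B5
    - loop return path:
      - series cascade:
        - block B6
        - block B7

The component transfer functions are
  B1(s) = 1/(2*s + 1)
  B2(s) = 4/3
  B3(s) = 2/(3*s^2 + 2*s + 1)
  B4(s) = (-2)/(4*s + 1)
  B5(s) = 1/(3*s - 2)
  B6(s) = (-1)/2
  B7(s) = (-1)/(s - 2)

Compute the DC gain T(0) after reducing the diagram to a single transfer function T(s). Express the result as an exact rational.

First reduce the diagram to T(s).

1. apply the feedback formula to B1, B2 gives 3/(6*s + 7)
2. parallel reduction of B4, B5 gives (5 - 2*s)/(12*s^2 - 5*s - 2)
3. reduce the feedback loop with forward B3 and return (B4+B5) gives (24*s^2 - 10*s - 4)/(36*s^4 + 9*s^3 - 4*s^2 - 13*s + 8)
4. combine B6, B7 in series gives 1/(2*s - 4)
5. reduce the feedback loop with forward [B3/(1+B3*(B4+B5))] and return (B6*B7) gives (24*s^3 - 58*s^2 + 16*s + 8)/(36*s^5 - 63*s^4 - 22*s^3 + 7*s^2 + 29*s - 18)
6. add [B1/(1+B1*B2)], [[B3/(1+B3*(B4+B5))]/(1+[B3/(1+B3*(B4+B5))]*(B6*B7))] (parallel) gives (108*s^5 - 45*s^4 - 246*s^3 - 289*s^2 + 247*s + 2)/(216*s^6 - 126*s^5 - 573*s^4 - 112*s^3 + 223*s^2 + 95*s - 126)
Evaluating the step-6 result (the overall T(s)) at s = 0 gives T(0) = 2/(-126) = -1/63.

Answer: -1/63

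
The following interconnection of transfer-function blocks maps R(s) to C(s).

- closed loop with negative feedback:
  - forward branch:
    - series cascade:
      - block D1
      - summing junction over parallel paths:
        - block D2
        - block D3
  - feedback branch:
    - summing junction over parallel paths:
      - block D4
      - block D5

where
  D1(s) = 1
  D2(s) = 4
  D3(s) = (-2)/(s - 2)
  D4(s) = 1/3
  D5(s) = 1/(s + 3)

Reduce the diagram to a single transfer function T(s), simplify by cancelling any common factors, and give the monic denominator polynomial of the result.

Answer: s^2 + 17*s/7 - 78/7

Working:
Step 1 - add D2, D3 (parallel) = (4*s - 10)/(s - 2)
Step 2 - reduce the series chain D1, (D2+D3) = (4*s - 10)/(s - 2)
Step 3 - sum the parallel branches D4, D5 = (s + 6)/(3*s + 9)
Step 4 - apply the feedback formula to (D1*(D2+D3)), (D4+D5) = (12*s^2 + 6*s - 90)/(7*s^2 + 17*s - 78)
Step 4 gives the fully reduced T(s), with no common factor left to cancel. The denominator's leading coefficient is 7, so divide each of its coefficients by 7 to get the monic form.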